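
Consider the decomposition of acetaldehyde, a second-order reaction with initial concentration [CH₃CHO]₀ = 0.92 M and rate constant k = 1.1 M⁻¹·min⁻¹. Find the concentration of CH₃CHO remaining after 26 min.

0.03368 M

Step 1: For a second-order reaction: 1/[CH₃CHO] = 1/[CH₃CHO]₀ + kt
Step 2: 1/[CH₃CHO] = 1/0.92 + 1.1 × 26
Step 3: 1/[CH₃CHO] = 1.087 + 28.6 = 29.69
Step 4: [CH₃CHO] = 1/29.69 = 0.03368 M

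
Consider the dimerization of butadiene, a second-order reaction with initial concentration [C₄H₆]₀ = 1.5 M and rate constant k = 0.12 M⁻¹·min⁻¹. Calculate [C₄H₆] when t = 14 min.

0.4261 M

Step 1: For a second-order reaction: 1/[C₄H₆] = 1/[C₄H₆]₀ + kt
Step 2: 1/[C₄H₆] = 1/1.5 + 0.12 × 14
Step 3: 1/[C₄H₆] = 0.6667 + 1.68 = 2.347
Step 4: [C₄H₆] = 1/2.347 = 0.4261 M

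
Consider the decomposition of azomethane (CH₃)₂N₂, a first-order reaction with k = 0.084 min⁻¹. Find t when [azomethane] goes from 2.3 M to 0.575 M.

16.5 min

Step 1: For first-order: t = ln([azomethane]₀/[azomethane])/k
Step 2: t = ln(2.3/0.575)/0.084
Step 3: t = ln(4)/0.084
Step 4: t = 1.386/0.084 = 16.5 min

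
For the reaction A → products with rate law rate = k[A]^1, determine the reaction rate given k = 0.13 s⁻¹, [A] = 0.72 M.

0.0936 M/s

Step 1: Identify the rate law: rate = k[A]^1
Step 2: Substitute values: rate = 0.13 × (0.72)^1
Step 3: Calculate: rate = 0.13 × 0.72 = 0.0936 M/s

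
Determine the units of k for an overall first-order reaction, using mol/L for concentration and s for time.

s⁻¹

Step 1: For overall order n, rate = k × (concentration)^n.
Step 2: Rate has units mol/L·s⁻¹; concentration term has units (mol/L)^1.
Step 3: k = rate / (concentration)^n, so units of k = (mol/L)^(1-1)·s⁻¹ = s⁻¹.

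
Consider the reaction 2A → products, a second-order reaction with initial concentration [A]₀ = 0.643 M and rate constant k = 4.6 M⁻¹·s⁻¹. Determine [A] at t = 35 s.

0.006152 M

Step 1: For a second-order reaction: 1/[A] = 1/[A]₀ + kt
Step 2: 1/[A] = 1/0.643 + 4.6 × 35
Step 3: 1/[A] = 1.555 + 161 = 162.6
Step 4: [A] = 1/162.6 = 0.006152 M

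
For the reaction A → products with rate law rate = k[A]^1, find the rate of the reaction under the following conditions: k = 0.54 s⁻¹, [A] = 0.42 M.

0.2268 M/s

Step 1: Identify the rate law: rate = k[A]^1
Step 2: Substitute values: rate = 0.54 × (0.42)^1
Step 3: Calculate: rate = 0.54 × 0.42 = 0.2268 M/s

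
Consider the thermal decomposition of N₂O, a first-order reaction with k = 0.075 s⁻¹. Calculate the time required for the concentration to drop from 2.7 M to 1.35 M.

9.242 s

Step 1: For first-order: t = ln([N₂O]₀/[N₂O])/k
Step 2: t = ln(2.7/1.35)/0.075
Step 3: t = ln(2)/0.075
Step 4: t = 0.6931/0.075 = 9.242 s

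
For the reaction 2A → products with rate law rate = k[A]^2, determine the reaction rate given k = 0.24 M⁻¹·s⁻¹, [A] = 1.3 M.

0.4056 M/s

Step 1: Identify the rate law: rate = k[A]^2
Step 2: Substitute values: rate = 0.24 × (1.3)^2
Step 3: Calculate: rate = 0.24 × 1.69 = 0.4056 M/s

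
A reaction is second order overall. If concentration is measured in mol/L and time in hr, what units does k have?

(mol/L)⁻¹·hr⁻¹

Step 1: For overall order n, rate = k × (concentration)^n.
Step 2: Rate has units mol/L·hr⁻¹; concentration term has units (mol/L)^2.
Step 3: k = rate / (concentration)^n, so units of k = (mol/L)^(1-2)·hr⁻¹ = (mol/L)⁻¹·hr⁻¹.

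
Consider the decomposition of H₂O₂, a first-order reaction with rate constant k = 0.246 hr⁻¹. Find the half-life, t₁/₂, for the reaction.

2.818 hr

Step 1: For a first-order reaction, t₁/₂ = ln(2)/k
Step 2: t₁/₂ = ln(2)/0.246
Step 3: t₁/₂ = 0.6931/0.246 = 2.818 hr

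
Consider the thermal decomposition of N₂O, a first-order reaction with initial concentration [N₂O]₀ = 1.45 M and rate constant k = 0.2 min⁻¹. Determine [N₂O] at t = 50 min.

6.583e-05 M

Step 1: For a first-order reaction: [N₂O] = [N₂O]₀ × e^(-kt)
Step 2: [N₂O] = 1.45 × e^(-0.2 × 50)
Step 3: [N₂O] = 1.45 × e^(-10)
Step 4: [N₂O] = 1.45 × 4.53999e-05 = 6.583e-05 M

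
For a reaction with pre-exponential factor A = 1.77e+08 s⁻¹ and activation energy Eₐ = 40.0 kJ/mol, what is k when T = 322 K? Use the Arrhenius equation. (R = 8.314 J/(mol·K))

5.74e+01 s⁻¹

Step 1: Use the Arrhenius equation: k = A × exp(-Eₐ/RT)
Step 2: Convert Eₐ to J/mol: 40.0 kJ/mol = 40000 J/mol
Step 3: Calculate the exponent: -Eₐ/(RT) = -40000/(8.314 × 322) = -14.94150
Step 4: k = 1.77e+08 × exp(-14.94150)
Step 5: k = 1.77e+08 × 3.24331e-07 = 5.7407e+01 s⁻¹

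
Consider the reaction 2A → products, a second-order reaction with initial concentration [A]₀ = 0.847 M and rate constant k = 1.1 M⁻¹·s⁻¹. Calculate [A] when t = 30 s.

0.02926 M

Step 1: For a second-order reaction: 1/[A] = 1/[A]₀ + kt
Step 2: 1/[A] = 1/0.847 + 1.1 × 30
Step 3: 1/[A] = 1.181 + 33 = 34.18
Step 4: [A] = 1/34.18 = 0.02926 M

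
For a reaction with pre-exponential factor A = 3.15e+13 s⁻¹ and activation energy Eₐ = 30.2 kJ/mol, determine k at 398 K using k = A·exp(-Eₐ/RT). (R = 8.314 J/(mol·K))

3.42e+09 s⁻¹

Step 1: Use the Arrhenius equation: k = A × exp(-Eₐ/RT)
Step 2: Convert Eₐ to J/mol: 30.2 kJ/mol = 30200 J/mol
Step 3: Calculate the exponent: -Eₐ/(RT) = -30200/(8.314 × 398) = -9.12670
Step 4: k = 3.15e+13 × exp(-9.12670)
Step 5: k = 3.15e+13 × 1.08724e-04 = 3.4248e+09 s⁻¹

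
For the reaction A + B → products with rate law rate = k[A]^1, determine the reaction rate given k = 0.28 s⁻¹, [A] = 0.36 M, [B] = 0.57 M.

0.1008 M/s

Step 1: The rate law is rate = k[A]^1
Step 2: Note that the rate does not depend on [B] (zero order in B).
Step 3: rate = 0.28 × (0.36)^1 = 0.1008 M/s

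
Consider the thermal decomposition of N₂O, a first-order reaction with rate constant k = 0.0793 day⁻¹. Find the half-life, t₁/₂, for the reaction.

8.741 day

Step 1: For a first-order reaction, t₁/₂ = ln(2)/k
Step 2: t₁/₂ = ln(2)/0.0793
Step 3: t₁/₂ = 0.6931/0.0793 = 8.741 day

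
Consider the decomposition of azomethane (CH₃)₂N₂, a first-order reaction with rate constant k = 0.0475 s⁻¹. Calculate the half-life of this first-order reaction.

14.59 s

Step 1: For a first-order reaction, t₁/₂ = ln(2)/k
Step 2: t₁/₂ = ln(2)/0.0475
Step 3: t₁/₂ = 0.6931/0.0475 = 14.59 s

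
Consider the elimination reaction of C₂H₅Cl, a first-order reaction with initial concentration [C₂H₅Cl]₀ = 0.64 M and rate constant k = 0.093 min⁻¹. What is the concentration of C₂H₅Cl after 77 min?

0.0004968 M

Step 1: For a first-order reaction: [C₂H₅Cl] = [C₂H₅Cl]₀ × e^(-kt)
Step 2: [C₂H₅Cl] = 0.64 × e^(-0.093 × 77)
Step 3: [C₂H₅Cl] = 0.64 × e^(-7.161)
Step 4: [C₂H₅Cl] = 0.64 × 0.000776278 = 0.0004968 M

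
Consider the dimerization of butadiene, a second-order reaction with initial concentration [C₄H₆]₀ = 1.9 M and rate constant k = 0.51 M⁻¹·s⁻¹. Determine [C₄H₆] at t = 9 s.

0.1955 M

Step 1: For a second-order reaction: 1/[C₄H₆] = 1/[C₄H₆]₀ + kt
Step 2: 1/[C₄H₆] = 1/1.9 + 0.51 × 9
Step 3: 1/[C₄H₆] = 0.5263 + 4.59 = 5.116
Step 4: [C₄H₆] = 1/5.116 = 0.1955 M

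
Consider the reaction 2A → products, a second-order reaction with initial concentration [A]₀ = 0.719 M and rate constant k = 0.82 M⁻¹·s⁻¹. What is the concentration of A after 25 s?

0.04568 M

Step 1: For a second-order reaction: 1/[A] = 1/[A]₀ + kt
Step 2: 1/[A] = 1/0.719 + 0.82 × 25
Step 3: 1/[A] = 1.391 + 20.5 = 21.89
Step 4: [A] = 1/21.89 = 0.04568 M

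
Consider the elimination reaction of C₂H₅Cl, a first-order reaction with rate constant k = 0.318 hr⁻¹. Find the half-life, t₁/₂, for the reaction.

2.18 hr

Step 1: For a first-order reaction, t₁/₂ = ln(2)/k
Step 2: t₁/₂ = ln(2)/0.318
Step 3: t₁/₂ = 0.6931/0.318 = 2.18 hr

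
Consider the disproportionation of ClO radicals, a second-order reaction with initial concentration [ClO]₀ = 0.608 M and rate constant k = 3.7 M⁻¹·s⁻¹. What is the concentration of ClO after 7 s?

0.0363 M

Step 1: For a second-order reaction: 1/[ClO] = 1/[ClO]₀ + kt
Step 2: 1/[ClO] = 1/0.608 + 3.7 × 7
Step 3: 1/[ClO] = 1.645 + 25.9 = 27.54
Step 4: [ClO] = 1/27.54 = 0.0363 M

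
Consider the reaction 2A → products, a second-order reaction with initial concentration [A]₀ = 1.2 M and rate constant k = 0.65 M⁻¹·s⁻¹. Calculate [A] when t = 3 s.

0.3593 M

Step 1: For a second-order reaction: 1/[A] = 1/[A]₀ + kt
Step 2: 1/[A] = 1/1.2 + 0.65 × 3
Step 3: 1/[A] = 0.8333 + 1.95 = 2.783
Step 4: [A] = 1/2.783 = 0.3593 M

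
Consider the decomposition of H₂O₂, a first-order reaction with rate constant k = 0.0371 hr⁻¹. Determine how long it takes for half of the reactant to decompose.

18.68 hr

Step 1: For a first-order reaction, t₁/₂ = ln(2)/k
Step 2: t₁/₂ = ln(2)/0.0371
Step 3: t₁/₂ = 0.6931/0.0371 = 18.68 hr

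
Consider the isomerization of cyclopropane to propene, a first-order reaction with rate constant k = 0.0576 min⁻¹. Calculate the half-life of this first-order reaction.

12.03 min

Step 1: For a first-order reaction, t₁/₂ = ln(2)/k
Step 2: t₁/₂ = ln(2)/0.0576
Step 3: t₁/₂ = 0.6931/0.0576 = 12.03 min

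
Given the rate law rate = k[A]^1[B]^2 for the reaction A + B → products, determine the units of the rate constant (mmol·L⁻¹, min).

(mmol·L⁻¹)⁻²·min⁻¹

Step 1: Overall order = 1 + 2 = 3.
Step 2: rate has units mmol·L⁻¹·min⁻¹; [A]^1[B]^2 has units (mmol·L⁻¹)^3.
Step 3: k = rate/([A]^1[B]^2), so units of k = (mmol·L⁻¹)^(1-3)·min⁻¹ = (mmol·L⁻¹)⁻²·min⁻¹.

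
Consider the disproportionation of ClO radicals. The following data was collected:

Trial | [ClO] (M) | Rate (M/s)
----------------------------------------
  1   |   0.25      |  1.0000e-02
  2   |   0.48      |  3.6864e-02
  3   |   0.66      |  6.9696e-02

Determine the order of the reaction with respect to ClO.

second order (2)

Step 1: Compare trials to find order n where rate₂/rate₁ = ([ClO]₂/[ClO]₁)^n
Step 2: rate₂/rate₁ = 3.6864e-02/1.0000e-02 = 3.686
Step 3: [ClO]₂/[ClO]₁ = 0.48/0.25 = 1.92
Step 4: n = ln(3.686)/ln(1.92) = 2.00 ≈ 2
Step 5: The reaction is second order in ClO.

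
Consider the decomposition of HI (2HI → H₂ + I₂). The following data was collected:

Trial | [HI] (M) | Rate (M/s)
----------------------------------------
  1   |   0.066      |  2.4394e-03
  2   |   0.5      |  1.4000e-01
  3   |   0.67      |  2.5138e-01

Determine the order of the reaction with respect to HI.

second order (2)

Step 1: Compare trials to find order n where rate₂/rate₁ = ([HI]₂/[HI]₁)^n
Step 2: rate₂/rate₁ = 1.4000e-01/2.4394e-03 = 57.39
Step 3: [HI]₂/[HI]₁ = 0.5/0.066 = 7.576
Step 4: n = ln(57.39)/ln(7.576) = 2.00 ≈ 2
Step 5: The reaction is second order in HI.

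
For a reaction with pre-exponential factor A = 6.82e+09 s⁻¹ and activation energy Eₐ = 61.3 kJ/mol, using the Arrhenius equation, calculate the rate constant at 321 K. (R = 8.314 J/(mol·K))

7.22e-01 s⁻¹

Step 1: Use the Arrhenius equation: k = A × exp(-Eₐ/RT)
Step 2: Convert Eₐ to J/mol: 61.3 kJ/mol = 61300 J/mol
Step 3: Calculate the exponent: -Eₐ/(RT) = -61300/(8.314 × 321) = -22.96918
Step 4: k = 6.82e+09 × exp(-22.96918)
Step 5: k = 6.82e+09 × 1.05831e-10 = 7.2177e-01 s⁻¹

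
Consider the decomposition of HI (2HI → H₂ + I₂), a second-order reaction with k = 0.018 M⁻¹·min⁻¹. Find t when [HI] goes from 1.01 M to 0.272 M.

149.2 min

Step 1: For second-order: t = (1/[HI] - 1/[HI]₀)/k
Step 2: t = (1/0.272 - 1/1.01)/0.018
Step 3: t = (3.676 - 0.9901)/0.018
Step 4: t = 2.686/0.018 = 149.2 min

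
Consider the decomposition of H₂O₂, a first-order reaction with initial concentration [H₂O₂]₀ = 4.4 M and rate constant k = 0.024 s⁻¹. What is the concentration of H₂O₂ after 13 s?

3.221 M

Step 1: For a first-order reaction: [H₂O₂] = [H₂O₂]₀ × e^(-kt)
Step 2: [H₂O₂] = 4.4 × e^(-0.024 × 13)
Step 3: [H₂O₂] = 4.4 × e^(-0.312)
Step 4: [H₂O₂] = 4.4 × 0.731982 = 3.221 M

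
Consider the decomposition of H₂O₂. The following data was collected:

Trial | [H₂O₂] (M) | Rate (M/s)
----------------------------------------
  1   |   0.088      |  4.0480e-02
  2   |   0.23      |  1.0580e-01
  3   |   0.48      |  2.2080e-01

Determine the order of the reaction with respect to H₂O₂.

first order (1)

Step 1: Compare trials to find order n where rate₂/rate₁ = ([H₂O₂]₂/[H₂O₂]₁)^n
Step 2: rate₂/rate₁ = 1.0580e-01/4.0480e-02 = 2.614
Step 3: [H₂O₂]₂/[H₂O₂]₁ = 0.23/0.088 = 2.614
Step 4: n = ln(2.614)/ln(2.614) = 1.00 ≈ 1
Step 5: The reaction is first order in H₂O₂.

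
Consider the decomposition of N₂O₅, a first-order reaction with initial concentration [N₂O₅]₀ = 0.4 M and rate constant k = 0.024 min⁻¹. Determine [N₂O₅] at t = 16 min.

0.2725 M

Step 1: For a first-order reaction: [N₂O₅] = [N₂O₅]₀ × e^(-kt)
Step 2: [N₂O₅] = 0.4 × e^(-0.024 × 16)
Step 3: [N₂O₅] = 0.4 × e^(-0.384)
Step 4: [N₂O₅] = 0.4 × 0.681131 = 0.2725 M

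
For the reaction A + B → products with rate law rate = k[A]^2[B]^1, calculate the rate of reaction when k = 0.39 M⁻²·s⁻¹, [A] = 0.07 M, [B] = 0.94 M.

0.001796 M/s

Step 1: The rate law is rate = k[A]^2[B]^1
Step 2: Substitute: rate = 0.39 × (0.07)^2 × (0.94)^1
Step 3: rate = 0.39 × 0.0049 × 0.94 = 0.00179634 M/s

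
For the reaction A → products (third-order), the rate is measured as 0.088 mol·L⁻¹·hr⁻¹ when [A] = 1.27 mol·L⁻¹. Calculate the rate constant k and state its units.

0.04296 (mol·L⁻¹)⁻²·hr⁻¹

Step 1: rate = k[A]^3, so k = rate / [A]^3.
Step 2: k = 0.088 / (1.27)^3 = 0.088 / 2.048.
Step 3: k = 0.04296 (mol·L⁻¹)⁻²·hr⁻¹.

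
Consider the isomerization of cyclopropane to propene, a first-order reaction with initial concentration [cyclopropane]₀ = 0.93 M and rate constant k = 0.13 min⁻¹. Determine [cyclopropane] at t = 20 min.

0.06907 M

Step 1: For a first-order reaction: [cyclopropane] = [cyclopropane]₀ × e^(-kt)
Step 2: [cyclopropane] = 0.93 × e^(-0.13 × 20)
Step 3: [cyclopropane] = 0.93 × e^(-2.6)
Step 4: [cyclopropane] = 0.93 × 0.0742736 = 0.06907 M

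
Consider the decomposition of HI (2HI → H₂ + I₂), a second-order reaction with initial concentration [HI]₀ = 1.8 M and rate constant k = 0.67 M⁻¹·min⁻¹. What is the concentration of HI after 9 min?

0.1518 M

Step 1: For a second-order reaction: 1/[HI] = 1/[HI]₀ + kt
Step 2: 1/[HI] = 1/1.8 + 0.67 × 9
Step 3: 1/[HI] = 0.5556 + 6.03 = 6.586
Step 4: [HI] = 1/6.586 = 0.1518 M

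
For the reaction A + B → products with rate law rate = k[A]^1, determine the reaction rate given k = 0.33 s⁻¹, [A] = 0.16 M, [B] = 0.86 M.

0.0528 M/s

Step 1: The rate law is rate = k[A]^1
Step 2: Note that the rate does not depend on [B] (zero order in B).
Step 3: rate = 0.33 × (0.16)^1 = 0.0528 M/s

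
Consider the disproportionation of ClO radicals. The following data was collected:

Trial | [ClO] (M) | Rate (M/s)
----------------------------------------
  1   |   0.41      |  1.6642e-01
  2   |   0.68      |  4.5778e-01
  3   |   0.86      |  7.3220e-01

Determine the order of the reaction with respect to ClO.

second order (2)

Step 1: Compare trials to find order n where rate₂/rate₁ = ([ClO]₂/[ClO]₁)^n
Step 2: rate₂/rate₁ = 4.5778e-01/1.6642e-01 = 2.751
Step 3: [ClO]₂/[ClO]₁ = 0.68/0.41 = 1.659
Step 4: n = ln(2.751)/ln(1.659) = 2.00 ≈ 2
Step 5: The reaction is second order in ClO.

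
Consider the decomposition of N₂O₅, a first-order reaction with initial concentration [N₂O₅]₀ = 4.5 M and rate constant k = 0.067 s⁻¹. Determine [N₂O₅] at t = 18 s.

1.347 M

Step 1: For a first-order reaction: [N₂O₅] = [N₂O₅]₀ × e^(-kt)
Step 2: [N₂O₅] = 4.5 × e^(-0.067 × 18)
Step 3: [N₂O₅] = 4.5 × e^(-1.206)
Step 4: [N₂O₅] = 4.5 × 0.299392 = 1.347 M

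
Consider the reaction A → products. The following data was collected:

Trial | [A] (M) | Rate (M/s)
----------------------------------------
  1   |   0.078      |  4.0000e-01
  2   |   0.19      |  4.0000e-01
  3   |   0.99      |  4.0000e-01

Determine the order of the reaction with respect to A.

zeroth order (0)

Step 1: Compare trials - when concentration changes, rate stays constant.
Step 2: rate₂/rate₁ = 4.0000e-01/4.0000e-01 = 1
Step 3: [A]₂/[A]₁ = 0.19/0.078 = 2.436
Step 4: Since rate ratio ≈ (conc ratio)^0, the reaction is zeroth order.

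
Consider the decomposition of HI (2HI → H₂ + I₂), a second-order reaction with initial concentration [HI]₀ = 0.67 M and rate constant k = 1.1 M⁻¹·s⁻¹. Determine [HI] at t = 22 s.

0.03892 M

Step 1: For a second-order reaction: 1/[HI] = 1/[HI]₀ + kt
Step 2: 1/[HI] = 1/0.67 + 1.1 × 22
Step 3: 1/[HI] = 1.493 + 24.2 = 25.69
Step 4: [HI] = 1/25.69 = 0.03892 M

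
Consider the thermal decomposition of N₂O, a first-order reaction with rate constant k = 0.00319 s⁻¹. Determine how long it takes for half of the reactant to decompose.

217.3 s

Step 1: For a first-order reaction, t₁/₂ = ln(2)/k
Step 2: t₁/₂ = ln(2)/0.00319
Step 3: t₁/₂ = 0.6931/0.00319 = 217.3 s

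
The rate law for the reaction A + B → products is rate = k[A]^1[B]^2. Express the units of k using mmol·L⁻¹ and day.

(mmol·L⁻¹)⁻²·day⁻¹

Step 1: Overall order = 1 + 2 = 3.
Step 2: rate has units mmol·L⁻¹·day⁻¹; [A]^1[B]^2 has units (mmol·L⁻¹)^3.
Step 3: k = rate/([A]^1[B]^2), so units of k = (mmol·L⁻¹)^(1-3)·day⁻¹ = (mmol·L⁻¹)⁻²·day⁻¹.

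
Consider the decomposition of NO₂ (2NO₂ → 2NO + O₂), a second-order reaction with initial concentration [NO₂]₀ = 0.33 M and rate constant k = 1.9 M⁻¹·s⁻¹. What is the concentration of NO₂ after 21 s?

0.02329 M

Step 1: For a second-order reaction: 1/[NO₂] = 1/[NO₂]₀ + kt
Step 2: 1/[NO₂] = 1/0.33 + 1.9 × 21
Step 3: 1/[NO₂] = 3.03 + 39.9 = 42.93
Step 4: [NO₂] = 1/42.93 = 0.02329 M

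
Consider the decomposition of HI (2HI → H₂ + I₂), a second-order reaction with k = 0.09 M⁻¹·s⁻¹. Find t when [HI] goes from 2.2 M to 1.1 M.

5.051 s

Step 1: For second-order: t = (1/[HI] - 1/[HI]₀)/k
Step 2: t = (1/1.1 - 1/2.2)/0.09
Step 3: t = (0.9091 - 0.4545)/0.09
Step 4: t = 0.4545/0.09 = 5.051 s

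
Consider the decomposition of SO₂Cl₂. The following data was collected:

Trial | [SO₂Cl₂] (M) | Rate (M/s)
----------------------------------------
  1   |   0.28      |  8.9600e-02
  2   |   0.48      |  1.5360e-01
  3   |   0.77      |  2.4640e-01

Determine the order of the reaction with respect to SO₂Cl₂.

first order (1)

Step 1: Compare trials to find order n where rate₂/rate₁ = ([SO₂Cl₂]₂/[SO₂Cl₂]₁)^n
Step 2: rate₂/rate₁ = 1.5360e-01/8.9600e-02 = 1.714
Step 3: [SO₂Cl₂]₂/[SO₂Cl₂]₁ = 0.48/0.28 = 1.714
Step 4: n = ln(1.714)/ln(1.714) = 1.00 ≈ 1
Step 5: The reaction is first order in SO₂Cl₂.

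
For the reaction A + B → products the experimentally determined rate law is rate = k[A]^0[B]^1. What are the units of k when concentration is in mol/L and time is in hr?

hr⁻¹

Step 1: Overall order = 0 + 1 = 1.
Step 2: rate has units mol/L·hr⁻¹; [A]^0[B]^1 has units (mol/L)^1.
Step 3: k = rate/([A]^0[B]^1), so units of k = (mol/L)^(1-1)·hr⁻¹ = hr⁻¹.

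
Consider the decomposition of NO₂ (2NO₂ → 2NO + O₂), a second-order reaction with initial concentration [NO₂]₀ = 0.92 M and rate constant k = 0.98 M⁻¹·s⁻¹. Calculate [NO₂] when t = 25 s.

0.03908 M

Step 1: For a second-order reaction: 1/[NO₂] = 1/[NO₂]₀ + kt
Step 2: 1/[NO₂] = 1/0.92 + 0.98 × 25
Step 3: 1/[NO₂] = 1.087 + 24.5 = 25.59
Step 4: [NO₂] = 1/25.59 = 0.03908 M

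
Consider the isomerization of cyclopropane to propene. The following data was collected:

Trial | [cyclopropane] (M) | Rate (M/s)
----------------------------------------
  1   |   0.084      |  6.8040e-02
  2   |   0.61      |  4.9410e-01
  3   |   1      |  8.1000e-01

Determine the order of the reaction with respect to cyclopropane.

first order (1)

Step 1: Compare trials to find order n where rate₂/rate₁ = ([cyclopropane]₂/[cyclopropane]₁)^n
Step 2: rate₂/rate₁ = 4.9410e-01/6.8040e-02 = 7.262
Step 3: [cyclopropane]₂/[cyclopropane]₁ = 0.61/0.084 = 7.262
Step 4: n = ln(7.262)/ln(7.262) = 1.00 ≈ 1
Step 5: The reaction is first order in cyclopropane.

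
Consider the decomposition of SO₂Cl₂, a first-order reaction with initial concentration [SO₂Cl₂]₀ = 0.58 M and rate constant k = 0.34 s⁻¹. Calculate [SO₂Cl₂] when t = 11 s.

0.01378 M

Step 1: For a first-order reaction: [SO₂Cl₂] = [SO₂Cl₂]₀ × e^(-kt)
Step 2: [SO₂Cl₂] = 0.58 × e^(-0.34 × 11)
Step 3: [SO₂Cl₂] = 0.58 × e^(-3.74)
Step 4: [SO₂Cl₂] = 0.58 × 0.0237541 = 0.01378 M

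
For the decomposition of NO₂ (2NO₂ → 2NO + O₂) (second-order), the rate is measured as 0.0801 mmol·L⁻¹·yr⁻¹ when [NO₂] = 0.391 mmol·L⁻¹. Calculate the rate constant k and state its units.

0.5239 (mmol·L⁻¹)⁻¹·yr⁻¹

Step 1: rate = k[NO₂]^2, so k = rate / [NO₂]^2.
Step 2: k = 0.0801 / (0.391)^2 = 0.0801 / 0.1529.
Step 3: k = 0.5239 (mmol·L⁻¹)⁻¹·yr⁻¹.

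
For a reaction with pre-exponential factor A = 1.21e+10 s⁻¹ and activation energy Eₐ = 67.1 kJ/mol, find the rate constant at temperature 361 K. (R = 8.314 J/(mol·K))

2.36e+00 s⁻¹

Step 1: Use the Arrhenius equation: k = A × exp(-Eₐ/RT)
Step 2: Convert Eₐ to J/mol: 67.1 kJ/mol = 67100 J/mol
Step 3: Calculate the exponent: -Eₐ/(RT) = -67100/(8.314 × 361) = -22.35658
Step 4: k = 1.21e+10 × exp(-22.35658)
Step 5: k = 1.21e+10 × 1.95281e-10 = 2.3629e+00 s⁻¹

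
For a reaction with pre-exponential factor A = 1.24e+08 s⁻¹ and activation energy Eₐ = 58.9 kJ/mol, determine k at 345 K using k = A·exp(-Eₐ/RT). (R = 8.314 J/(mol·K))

1.50e-01 s⁻¹

Step 1: Use the Arrhenius equation: k = A × exp(-Eₐ/RT)
Step 2: Convert Eₐ to J/mol: 58.9 kJ/mol = 58900 J/mol
Step 3: Calculate the exponent: -Eₐ/(RT) = -58900/(8.314 × 345) = -20.53460
Step 4: k = 1.24e+08 × exp(-20.53460)
Step 5: k = 1.24e+08 × 1.20764e-09 = 1.4975e-01 s⁻¹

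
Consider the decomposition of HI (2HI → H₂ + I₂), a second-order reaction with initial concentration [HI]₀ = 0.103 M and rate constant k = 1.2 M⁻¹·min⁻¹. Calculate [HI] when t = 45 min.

0.0157 M

Step 1: For a second-order reaction: 1/[HI] = 1/[HI]₀ + kt
Step 2: 1/[HI] = 1/0.103 + 1.2 × 45
Step 3: 1/[HI] = 9.709 + 54 = 63.71
Step 4: [HI] = 1/63.71 = 0.0157 M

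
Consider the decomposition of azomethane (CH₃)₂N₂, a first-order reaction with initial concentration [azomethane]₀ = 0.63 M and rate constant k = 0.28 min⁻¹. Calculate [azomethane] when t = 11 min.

0.02895 M

Step 1: For a first-order reaction: [azomethane] = [azomethane]₀ × e^(-kt)
Step 2: [azomethane] = 0.63 × e^(-0.28 × 11)
Step 3: [azomethane] = 0.63 × e^(-3.08)
Step 4: [azomethane] = 0.63 × 0.0459593 = 0.02895 M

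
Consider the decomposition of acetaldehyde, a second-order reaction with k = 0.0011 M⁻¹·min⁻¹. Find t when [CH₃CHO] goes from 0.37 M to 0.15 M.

3604 min

Step 1: For second-order: t = (1/[CH₃CHO] - 1/[CH₃CHO]₀)/k
Step 2: t = (1/0.15 - 1/0.37)/0.0011
Step 3: t = (6.667 - 2.703)/0.0011
Step 4: t = 3.964/0.0011 = 3604 min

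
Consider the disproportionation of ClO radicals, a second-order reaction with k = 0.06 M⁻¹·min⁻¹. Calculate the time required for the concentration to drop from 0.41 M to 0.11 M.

110.9 min

Step 1: For second-order: t = (1/[ClO] - 1/[ClO]₀)/k
Step 2: t = (1/0.11 - 1/0.41)/0.06
Step 3: t = (9.091 - 2.439)/0.06
Step 4: t = 6.652/0.06 = 110.9 min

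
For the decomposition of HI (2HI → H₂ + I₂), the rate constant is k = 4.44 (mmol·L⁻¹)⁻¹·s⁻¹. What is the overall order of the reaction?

second order (2)

Step 1: The units of k for an nth-order reaction are (concentration)^(1-n)·(time)⁻¹.
Step 2: Here k has units (mmol·L⁻¹)⁻¹·s⁻¹, so the concentration exponent is -1.
Step 3: 1 - n = -1 ⇒ n = 2. The reaction is second order.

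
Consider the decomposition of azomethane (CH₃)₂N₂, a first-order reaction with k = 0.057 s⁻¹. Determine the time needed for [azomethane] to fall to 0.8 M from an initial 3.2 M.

24.32 s

Step 1: For first-order: t = ln([azomethane]₀/[azomethane])/k
Step 2: t = ln(3.2/0.8)/0.057
Step 3: t = ln(4)/0.057
Step 4: t = 1.386/0.057 = 24.32 s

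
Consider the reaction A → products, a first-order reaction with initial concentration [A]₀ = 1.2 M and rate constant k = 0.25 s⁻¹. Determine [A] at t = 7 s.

0.2085 M

Step 1: For a first-order reaction: [A] = [A]₀ × e^(-kt)
Step 2: [A] = 1.2 × e^(-0.25 × 7)
Step 3: [A] = 1.2 × e^(-1.75)
Step 4: [A] = 1.2 × 0.173774 = 0.2085 M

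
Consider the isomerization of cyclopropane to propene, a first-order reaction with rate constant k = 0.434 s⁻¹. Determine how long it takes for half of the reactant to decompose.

1.597 s

Step 1: For a first-order reaction, t₁/₂ = ln(2)/k
Step 2: t₁/₂ = ln(2)/0.434
Step 3: t₁/₂ = 0.6931/0.434 = 1.597 s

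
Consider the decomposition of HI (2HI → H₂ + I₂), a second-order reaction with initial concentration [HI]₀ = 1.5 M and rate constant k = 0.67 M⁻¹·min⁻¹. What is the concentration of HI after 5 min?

0.249 M

Step 1: For a second-order reaction: 1/[HI] = 1/[HI]₀ + kt
Step 2: 1/[HI] = 1/1.5 + 0.67 × 5
Step 3: 1/[HI] = 0.6667 + 3.35 = 4.017
Step 4: [HI] = 1/4.017 = 0.249 M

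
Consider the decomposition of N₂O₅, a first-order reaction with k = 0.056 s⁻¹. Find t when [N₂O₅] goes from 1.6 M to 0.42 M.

23.88 s

Step 1: For first-order: t = ln([N₂O₅]₀/[N₂O₅])/k
Step 2: t = ln(1.6/0.42)/0.056
Step 3: t = ln(3.81)/0.056
Step 4: t = 1.338/0.056 = 23.88 s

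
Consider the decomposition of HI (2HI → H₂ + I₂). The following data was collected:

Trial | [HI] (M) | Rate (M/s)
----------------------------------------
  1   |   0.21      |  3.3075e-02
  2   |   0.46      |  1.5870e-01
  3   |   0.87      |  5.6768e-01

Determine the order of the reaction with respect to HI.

second order (2)

Step 1: Compare trials to find order n where rate₂/rate₁ = ([HI]₂/[HI]₁)^n
Step 2: rate₂/rate₁ = 1.5870e-01/3.3075e-02 = 4.798
Step 3: [HI]₂/[HI]₁ = 0.46/0.21 = 2.19
Step 4: n = ln(4.798)/ln(2.19) = 2.00 ≈ 2
Step 5: The reaction is second order in HI.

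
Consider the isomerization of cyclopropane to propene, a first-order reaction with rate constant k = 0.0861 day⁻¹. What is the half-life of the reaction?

8.05 day

Step 1: For a first-order reaction, t₁/₂ = ln(2)/k
Step 2: t₁/₂ = ln(2)/0.0861
Step 3: t₁/₂ = 0.6931/0.0861 = 8.05 day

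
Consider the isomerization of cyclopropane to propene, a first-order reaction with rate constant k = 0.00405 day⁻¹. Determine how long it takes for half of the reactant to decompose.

171.1 day

Step 1: For a first-order reaction, t₁/₂ = ln(2)/k
Step 2: t₁/₂ = ln(2)/0.00405
Step 3: t₁/₂ = 0.6931/0.00405 = 171.1 day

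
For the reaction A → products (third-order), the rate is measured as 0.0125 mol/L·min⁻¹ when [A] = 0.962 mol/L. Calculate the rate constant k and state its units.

0.01404 (mol/L)⁻²·min⁻¹

Step 1: rate = k[A]^3, so k = rate / [A]^3.
Step 2: k = 0.0125 / (0.962)^3 = 0.0125 / 0.8903.
Step 3: k = 0.01404 (mol/L)⁻²·min⁻¹.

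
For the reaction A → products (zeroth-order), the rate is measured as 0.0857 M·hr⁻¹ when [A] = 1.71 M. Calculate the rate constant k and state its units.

0.0857 M·hr⁻¹

Step 1: For a zeroth-order reaction, rate = k (independent of concentration).
Step 2: k = rate = 0.0857 M·hr⁻¹.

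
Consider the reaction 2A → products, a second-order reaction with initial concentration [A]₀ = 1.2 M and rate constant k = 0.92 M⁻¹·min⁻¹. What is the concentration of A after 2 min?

0.3741 M

Step 1: For a second-order reaction: 1/[A] = 1/[A]₀ + kt
Step 2: 1/[A] = 1/1.2 + 0.92 × 2
Step 3: 1/[A] = 0.8333 + 1.84 = 2.673
Step 4: [A] = 1/2.673 = 0.3741 M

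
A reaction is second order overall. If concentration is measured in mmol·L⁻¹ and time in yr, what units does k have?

(mmol·L⁻¹)⁻¹·yr⁻¹

Step 1: For overall order n, rate = k × (concentration)^n.
Step 2: Rate has units mmol·L⁻¹·yr⁻¹; concentration term has units (mmol·L⁻¹)^2.
Step 3: k = rate / (concentration)^n, so units of k = (mmol·L⁻¹)^(1-2)·yr⁻¹ = (mmol·L⁻¹)⁻¹·yr⁻¹.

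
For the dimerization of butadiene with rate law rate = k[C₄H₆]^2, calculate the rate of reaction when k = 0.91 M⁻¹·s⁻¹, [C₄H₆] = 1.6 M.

2.33 M/s

Step 1: Identify the rate law: rate = k[C₄H₆]^2
Step 2: Substitute values: rate = 0.91 × (1.6)^2
Step 3: Calculate: rate = 0.91 × 2.56 = 2.3296 M/s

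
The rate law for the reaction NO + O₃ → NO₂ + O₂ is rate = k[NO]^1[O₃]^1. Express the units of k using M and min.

M⁻¹·min⁻¹

Step 1: Overall order = 1 + 1 = 2.
Step 2: rate has units M·min⁻¹; [NO]^1[O₃]^1 has units M^2.
Step 3: k = rate/([NO]^1[O₃]^1), so units of k = M^(1-2)·min⁻¹ = M⁻¹·min⁻¹.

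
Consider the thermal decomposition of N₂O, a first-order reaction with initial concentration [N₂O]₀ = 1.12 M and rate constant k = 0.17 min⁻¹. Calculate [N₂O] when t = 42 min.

0.0008879 M

Step 1: For a first-order reaction: [N₂O] = [N₂O]₀ × e^(-kt)
Step 2: [N₂O] = 1.12 × e^(-0.17 × 42)
Step 3: [N₂O] = 1.12 × e^(-7.14)
Step 4: [N₂O] = 1.12 × 0.000792752 = 0.0008879 M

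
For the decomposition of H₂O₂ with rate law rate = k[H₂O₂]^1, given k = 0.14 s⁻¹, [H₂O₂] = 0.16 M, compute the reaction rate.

0.0224 M/s

Step 1: Identify the rate law: rate = k[H₂O₂]^1
Step 2: Substitute values: rate = 0.14 × (0.16)^1
Step 3: Calculate: rate = 0.14 × 0.16 = 0.0224 M/s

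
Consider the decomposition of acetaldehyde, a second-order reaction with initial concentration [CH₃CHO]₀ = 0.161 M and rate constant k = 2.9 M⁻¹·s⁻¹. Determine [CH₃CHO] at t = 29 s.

0.01107 M

Step 1: For a second-order reaction: 1/[CH₃CHO] = 1/[CH₃CHO]₀ + kt
Step 2: 1/[CH₃CHO] = 1/0.161 + 2.9 × 29
Step 3: 1/[CH₃CHO] = 6.211 + 84.1 = 90.31
Step 4: [CH₃CHO] = 1/90.31 = 0.01107 M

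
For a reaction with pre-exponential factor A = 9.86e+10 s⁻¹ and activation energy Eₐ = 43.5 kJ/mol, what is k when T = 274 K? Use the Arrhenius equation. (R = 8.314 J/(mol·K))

5.02e+02 s⁻¹

Step 1: Use the Arrhenius equation: k = A × exp(-Eₐ/RT)
Step 2: Convert Eₐ to J/mol: 43.5 kJ/mol = 43500 J/mol
Step 3: Calculate the exponent: -Eₐ/(RT) = -43500/(8.314 × 274) = -19.09540
Step 4: k = 9.86e+10 × exp(-19.09540)
Step 5: k = 9.86e+10 × 5.09299e-09 = 5.0217e+02 s⁻¹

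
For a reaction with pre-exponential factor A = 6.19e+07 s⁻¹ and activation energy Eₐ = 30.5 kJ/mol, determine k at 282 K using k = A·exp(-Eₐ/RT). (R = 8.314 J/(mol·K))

1.39e+02 s⁻¹

Step 1: Use the Arrhenius equation: k = A × exp(-Eₐ/RT)
Step 2: Convert Eₐ to J/mol: 30.5 kJ/mol = 30500 J/mol
Step 3: Calculate the exponent: -Eₐ/(RT) = -30500/(8.314 × 282) = -13.00890
Step 4: k = 6.19e+07 × exp(-13.00890)
Step 5: k = 6.19e+07 × 2.24030e-06 = 1.3867e+02 s⁻¹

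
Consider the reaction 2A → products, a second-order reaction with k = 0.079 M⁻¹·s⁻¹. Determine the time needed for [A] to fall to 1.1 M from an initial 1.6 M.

3.596 s

Step 1: For second-order: t = (1/[A] - 1/[A]₀)/k
Step 2: t = (1/1.1 - 1/1.6)/0.079
Step 3: t = (0.9091 - 0.625)/0.079
Step 4: t = 0.2841/0.079 = 3.596 s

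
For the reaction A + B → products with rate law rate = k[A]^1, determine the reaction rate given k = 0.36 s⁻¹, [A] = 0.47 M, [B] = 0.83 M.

0.1692 M/s

Step 1: The rate law is rate = k[A]^1
Step 2: Note that the rate does not depend on [B] (zero order in B).
Step 3: rate = 0.36 × (0.47)^1 = 0.1692 M/s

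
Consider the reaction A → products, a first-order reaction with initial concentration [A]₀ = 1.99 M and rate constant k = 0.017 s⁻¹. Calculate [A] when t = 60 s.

0.7176 M

Step 1: For a first-order reaction: [A] = [A]₀ × e^(-kt)
Step 2: [A] = 1.99 × e^(-0.017 × 60)
Step 3: [A] = 1.99 × e^(-1.02)
Step 4: [A] = 1.99 × 0.360595 = 0.7176 M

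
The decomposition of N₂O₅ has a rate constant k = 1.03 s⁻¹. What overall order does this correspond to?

first order (1)

Step 1: The units of k for an nth-order reaction are (concentration)^(1-n)·(time)⁻¹.
Step 2: Here k has units s⁻¹, so the concentration exponent is 0.
Step 3: 1 - n = 0 ⇒ n = 1. The reaction is first order.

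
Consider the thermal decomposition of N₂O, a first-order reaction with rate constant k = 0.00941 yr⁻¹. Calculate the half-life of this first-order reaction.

73.66 yr

Step 1: For a first-order reaction, t₁/₂ = ln(2)/k
Step 2: t₁/₂ = ln(2)/0.00941
Step 3: t₁/₂ = 0.6931/0.00941 = 73.66 yr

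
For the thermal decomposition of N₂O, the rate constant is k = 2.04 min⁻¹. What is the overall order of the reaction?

first order (1)

Step 1: The units of k for an nth-order reaction are (concentration)^(1-n)·(time)⁻¹.
Step 2: Here k has units min⁻¹, so the concentration exponent is 0.
Step 3: 1 - n = 0 ⇒ n = 1. The reaction is first order.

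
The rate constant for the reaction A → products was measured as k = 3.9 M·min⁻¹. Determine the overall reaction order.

zeroth order (0)

Step 1: The units of k for an nth-order reaction are (concentration)^(1-n)·(time)⁻¹.
Step 2: Here k has units M·min⁻¹, so the concentration exponent is 1.
Step 3: 1 - n = 1 ⇒ n = 0. The reaction is zeroth order.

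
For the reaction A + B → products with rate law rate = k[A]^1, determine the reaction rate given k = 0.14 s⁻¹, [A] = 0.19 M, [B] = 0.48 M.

0.0266 M/s

Step 1: The rate law is rate = k[A]^1
Step 2: Note that the rate does not depend on [B] (zero order in B).
Step 3: rate = 0.14 × (0.19)^1 = 0.0266 M/s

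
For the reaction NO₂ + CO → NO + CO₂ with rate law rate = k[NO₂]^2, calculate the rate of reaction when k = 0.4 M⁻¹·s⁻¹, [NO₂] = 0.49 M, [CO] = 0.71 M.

0.09604 M/s

Step 1: The rate law is rate = k[NO₂]^2
Step 2: Note that the rate does not depend on [CO] (zero order in CO).
Step 3: rate = 0.4 × (0.49)^2 = 0.09604 M/s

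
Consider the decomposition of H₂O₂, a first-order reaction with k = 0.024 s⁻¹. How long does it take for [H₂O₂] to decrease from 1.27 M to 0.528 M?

36.57 s

Step 1: For first-order: t = ln([H₂O₂]₀/[H₂O₂])/k
Step 2: t = ln(1.27/0.528)/0.024
Step 3: t = ln(2.405)/0.024
Step 4: t = 0.8777/0.024 = 36.57 s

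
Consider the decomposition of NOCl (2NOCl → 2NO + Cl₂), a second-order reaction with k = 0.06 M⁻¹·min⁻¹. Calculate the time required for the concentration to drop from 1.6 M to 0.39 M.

32.32 min

Step 1: For second-order: t = (1/[NOCl] - 1/[NOCl]₀)/k
Step 2: t = (1/0.39 - 1/1.6)/0.06
Step 3: t = (2.564 - 0.625)/0.06
Step 4: t = 1.939/0.06 = 32.32 min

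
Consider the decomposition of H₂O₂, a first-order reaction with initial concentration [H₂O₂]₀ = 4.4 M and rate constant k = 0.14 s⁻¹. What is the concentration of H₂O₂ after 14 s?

0.6198 M

Step 1: For a first-order reaction: [H₂O₂] = [H₂O₂]₀ × e^(-kt)
Step 2: [H₂O₂] = 4.4 × e^(-0.14 × 14)
Step 3: [H₂O₂] = 4.4 × e^(-1.96)
Step 4: [H₂O₂] = 4.4 × 0.140858 = 0.6198 M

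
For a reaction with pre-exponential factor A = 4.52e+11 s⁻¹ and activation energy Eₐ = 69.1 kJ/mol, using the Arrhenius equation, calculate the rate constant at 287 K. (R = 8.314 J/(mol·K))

1.20e-01 s⁻¹

Step 1: Use the Arrhenius equation: k = A × exp(-Eₐ/RT)
Step 2: Convert Eₐ to J/mol: 69.1 kJ/mol = 69100 J/mol
Step 3: Calculate the exponent: -Eₐ/(RT) = -69100/(8.314 × 287) = -28.95917
Step 4: k = 4.52e+11 × exp(-28.95917)
Step 5: k = 4.52e+11 × 2.64967e-13 = 1.1977e-01 s⁻¹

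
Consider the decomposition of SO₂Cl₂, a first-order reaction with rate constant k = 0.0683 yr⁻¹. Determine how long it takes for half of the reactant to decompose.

10.15 yr

Step 1: For a first-order reaction, t₁/₂ = ln(2)/k
Step 2: t₁/₂ = ln(2)/0.0683
Step 3: t₁/₂ = 0.6931/0.0683 = 10.15 yr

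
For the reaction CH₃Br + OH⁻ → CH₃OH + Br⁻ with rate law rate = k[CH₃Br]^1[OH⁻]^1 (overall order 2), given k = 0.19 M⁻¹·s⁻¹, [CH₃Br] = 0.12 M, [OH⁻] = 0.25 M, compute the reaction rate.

0.0057 M/s

Step 1: The rate law is rate = k[CH₃Br]^1[OH⁻]^1, overall order = 1+1 = 2
Step 2: Substitute values: rate = 0.19 × (0.12)^1 × (0.25)^1
Step 3: rate = 0.19 × 0.12 × 0.25 = 0.0057 M/s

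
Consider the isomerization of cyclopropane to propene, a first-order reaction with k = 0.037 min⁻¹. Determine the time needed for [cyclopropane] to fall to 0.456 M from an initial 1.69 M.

35.41 min

Step 1: For first-order: t = ln([cyclopropane]₀/[cyclopropane])/k
Step 2: t = ln(1.69/0.456)/0.037
Step 3: t = ln(3.706)/0.037
Step 4: t = 1.31/0.037 = 35.41 min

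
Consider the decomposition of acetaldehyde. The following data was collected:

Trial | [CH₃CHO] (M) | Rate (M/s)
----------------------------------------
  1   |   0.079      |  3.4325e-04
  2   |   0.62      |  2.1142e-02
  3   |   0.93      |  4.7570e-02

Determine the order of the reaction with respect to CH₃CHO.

second order (2)

Step 1: Compare trials to find order n where rate₂/rate₁ = ([CH₃CHO]₂/[CH₃CHO]₁)^n
Step 2: rate₂/rate₁ = 2.1142e-02/3.4325e-04 = 61.59
Step 3: [CH₃CHO]₂/[CH₃CHO]₁ = 0.62/0.079 = 7.848
Step 4: n = ln(61.59)/ln(7.848) = 2.00 ≈ 2
Step 5: The reaction is second order in CH₃CHO.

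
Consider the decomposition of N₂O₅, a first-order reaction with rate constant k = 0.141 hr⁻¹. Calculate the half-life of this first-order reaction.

4.916 hr

Step 1: For a first-order reaction, t₁/₂ = ln(2)/k
Step 2: t₁/₂ = ln(2)/0.141
Step 3: t₁/₂ = 0.6931/0.141 = 4.916 hr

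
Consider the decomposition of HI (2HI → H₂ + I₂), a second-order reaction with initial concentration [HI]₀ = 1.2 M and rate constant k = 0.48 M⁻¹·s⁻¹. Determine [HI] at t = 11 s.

0.1636 M

Step 1: For a second-order reaction: 1/[HI] = 1/[HI]₀ + kt
Step 2: 1/[HI] = 1/1.2 + 0.48 × 11
Step 3: 1/[HI] = 0.8333 + 5.28 = 6.113
Step 4: [HI] = 1/6.113 = 0.1636 M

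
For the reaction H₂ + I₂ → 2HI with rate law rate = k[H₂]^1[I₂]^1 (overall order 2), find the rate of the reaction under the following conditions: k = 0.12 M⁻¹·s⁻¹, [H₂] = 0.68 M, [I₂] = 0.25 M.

0.0204 M/s

Step 1: The rate law is rate = k[H₂]^1[I₂]^1, overall order = 1+1 = 2
Step 2: Substitute values: rate = 0.12 × (0.68)^1 × (0.25)^1
Step 3: rate = 0.12 × 0.68 × 0.25 = 0.0204 M/s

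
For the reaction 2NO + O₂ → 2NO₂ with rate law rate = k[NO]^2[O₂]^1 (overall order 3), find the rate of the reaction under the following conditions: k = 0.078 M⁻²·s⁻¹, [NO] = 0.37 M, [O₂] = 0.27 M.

0.002883 M/s

Step 1: The rate law is rate = k[NO]^2[O₂]^1, overall order = 2+1 = 3
Step 2: Substitute values: rate = 0.078 × (0.37)^2 × (0.27)^1
Step 3: rate = 0.078 × 0.1369 × 0.27 = 0.00288311 M/s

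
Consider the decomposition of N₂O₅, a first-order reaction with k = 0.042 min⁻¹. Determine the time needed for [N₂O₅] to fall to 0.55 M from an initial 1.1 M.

16.5 min

Step 1: For first-order: t = ln([N₂O₅]₀/[N₂O₅])/k
Step 2: t = ln(1.1/0.55)/0.042
Step 3: t = ln(2)/0.042
Step 4: t = 0.6931/0.042 = 16.5 min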